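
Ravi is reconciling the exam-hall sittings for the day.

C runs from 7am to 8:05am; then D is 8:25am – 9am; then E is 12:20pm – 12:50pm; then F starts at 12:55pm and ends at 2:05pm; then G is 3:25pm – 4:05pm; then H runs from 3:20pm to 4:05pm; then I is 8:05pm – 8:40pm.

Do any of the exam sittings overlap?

Yes

Two intervals overlap when each starts before the other ends.
Sorted by start: C, D, E, F, H, G, I.
D starts after C ends, so nothing later overlaps C either.
E starts after D ends, so nothing later overlaps D either.
F starts after E ends, so nothing later overlaps E either.
H starts after F ends, so nothing later overlaps F either.
G starts before H ends → H and G overlap.
That's a conflict, so the schedule is not conflict-free.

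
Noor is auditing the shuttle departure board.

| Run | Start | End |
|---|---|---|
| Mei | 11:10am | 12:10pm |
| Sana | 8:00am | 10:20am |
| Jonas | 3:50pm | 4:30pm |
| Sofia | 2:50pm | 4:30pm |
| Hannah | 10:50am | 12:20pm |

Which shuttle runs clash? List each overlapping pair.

Sorted by start: Sana, Hannah, Mei, Sofia, Jonas.
Hannah starts after Sana ends — done with Sana.
Mei starts before Hannah ends → Hannah and Mei overlap.
Sofia starts after Hannah ends — done with Hannah.
Sofia starts after Mei ends — done with Mei.
Jonas starts before Sofia ends → Sofia and Jonas overlap.

Hannah & Mei, Jonas & Sofia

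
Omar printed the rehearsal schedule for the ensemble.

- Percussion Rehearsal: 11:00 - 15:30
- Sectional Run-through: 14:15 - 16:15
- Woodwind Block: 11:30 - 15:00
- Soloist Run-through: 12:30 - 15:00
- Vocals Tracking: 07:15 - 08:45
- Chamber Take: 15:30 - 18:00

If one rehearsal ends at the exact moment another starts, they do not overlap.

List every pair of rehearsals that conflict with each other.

Chamber Take & Sectional Run-through, Percussion Rehearsal & Sectional Run-through, Percussion Rehearsal & Soloist Run-through, Percussion Rehearsal & Woodwind Block, Sectional Run-through & Soloist Run-through, Sectional Run-through & Woodwind Block, Soloist Run-through & Woodwind Block

Sorted by start: Vocals Tracking, Percussion Rehearsal, Woodwind Block, Soloist Run-through, Sectional Run-through, Chamber Take.
Percussion Rehearsal starts after Vocals Tracking ends, so Vocals Tracking has no further overlaps.
Woodwind Block starts before Percussion Rehearsal ends → Percussion Rehearsal and Woodwind Block overlap.
Soloist Run-through starts before Percussion Rehearsal ends → Percussion Rehearsal and Soloist Run-through overlap.
Sectional Run-through starts before Percussion Rehearsal ends → Percussion Rehearsal and Sectional Run-through overlap.
Chamber Take starts exactly when Percussion Rehearsal ends (back-to-back, no overlap).
Soloist Run-through starts before Woodwind Block ends → Woodwind Block and Soloist Run-through overlap.
Sectional Run-through starts before Woodwind Block ends → Woodwind Block and Sectional Run-through overlap.
Chamber Take starts after Woodwind Block ends.
Sectional Run-through starts before Soloist Run-through ends → Soloist Run-through and Sectional Run-through overlap.
Chamber Take starts after Soloist Run-through ends.
Chamber Take starts before Sectional Run-through ends → Sectional Run-through and Chamber Take overlap.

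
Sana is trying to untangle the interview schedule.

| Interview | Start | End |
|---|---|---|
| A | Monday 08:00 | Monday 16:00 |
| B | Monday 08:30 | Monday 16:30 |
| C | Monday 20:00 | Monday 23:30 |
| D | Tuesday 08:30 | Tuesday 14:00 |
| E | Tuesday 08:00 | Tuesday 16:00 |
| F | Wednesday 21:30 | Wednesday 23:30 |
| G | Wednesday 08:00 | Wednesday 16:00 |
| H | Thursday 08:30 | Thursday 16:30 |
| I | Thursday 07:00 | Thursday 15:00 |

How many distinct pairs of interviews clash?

Two intervals overlap when each starts before the other ends.
Sorted by start: A, B, C, E, D, G, F, I, H.
B starts before A ends → A and B overlap.
C starts after A ends — done with A.
C starts after B ends — done with B.
E starts after C ends — done with C.
D starts before E ends → E and D overlap.
G starts after E ends — done with E.
G starts after D ends — done with D.
F starts after G ends — done with G.
I starts after F ends — done with F.
H starts before I ends → I and H overlap.
Overlapping pairs: A & B, D & E, H & I — 3 in total.

3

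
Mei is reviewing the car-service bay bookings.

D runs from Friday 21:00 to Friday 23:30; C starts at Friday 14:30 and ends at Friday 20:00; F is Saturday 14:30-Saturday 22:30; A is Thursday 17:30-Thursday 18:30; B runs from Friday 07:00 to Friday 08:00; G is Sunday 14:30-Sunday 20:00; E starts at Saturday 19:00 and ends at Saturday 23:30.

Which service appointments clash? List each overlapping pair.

Two intervals overlap when each starts before the other ends.
Sorted by start: A, B, C, D, F, E, G.
B starts after A ends, so nothing later overlaps A either.
C starts after B ends, so nothing later overlaps B either.
D starts after C ends, so nothing later overlaps C either.
F starts after D ends, so nothing later overlaps D either.
E starts before F ends → F and E overlap.
G starts after F ends.
G starts after E ends.

E & F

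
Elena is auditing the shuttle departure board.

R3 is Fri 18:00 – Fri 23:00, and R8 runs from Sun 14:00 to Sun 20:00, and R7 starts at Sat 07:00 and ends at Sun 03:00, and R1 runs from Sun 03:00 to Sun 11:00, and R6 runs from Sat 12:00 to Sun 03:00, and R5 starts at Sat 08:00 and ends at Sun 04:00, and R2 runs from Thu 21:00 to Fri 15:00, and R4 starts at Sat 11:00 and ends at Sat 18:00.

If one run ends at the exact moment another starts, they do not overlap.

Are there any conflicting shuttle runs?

Sorted by start: R2, R3, R7, R5, R4, R6, R1, R8.
R3 starts after R2 ends; R2 is clear from here.
R7 starts after R3 ends; R3 is clear from here.
R5 starts before R7 ends → R7 and R5 overlap.
That's a conflict, so the schedule is not conflict-free.

Yes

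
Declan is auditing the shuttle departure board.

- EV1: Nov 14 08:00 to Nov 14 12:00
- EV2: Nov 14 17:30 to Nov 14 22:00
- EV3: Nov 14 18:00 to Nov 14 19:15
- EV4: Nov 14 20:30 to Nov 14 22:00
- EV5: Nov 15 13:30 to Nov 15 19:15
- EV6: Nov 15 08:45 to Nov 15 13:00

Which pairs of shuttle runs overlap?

Sorted by start: EV1, EV2, EV3, EV4, EV6, EV5.
EV2 starts after EV1 ends, so EV1 has no further overlaps.
EV3 starts before EV2 ends → EV2 and EV3 overlap.
EV4 starts before EV2 ends → EV2 and EV4 overlap.
EV6 starts after EV2 ends, so EV2 has no further overlaps.
EV4 starts after EV3 ends, so EV3 has no further overlaps.
EV6 starts after EV4 ends, so EV4 has no further overlaps.
EV5 starts after EV6 ends.

EV2 & EV3, EV2 & EV4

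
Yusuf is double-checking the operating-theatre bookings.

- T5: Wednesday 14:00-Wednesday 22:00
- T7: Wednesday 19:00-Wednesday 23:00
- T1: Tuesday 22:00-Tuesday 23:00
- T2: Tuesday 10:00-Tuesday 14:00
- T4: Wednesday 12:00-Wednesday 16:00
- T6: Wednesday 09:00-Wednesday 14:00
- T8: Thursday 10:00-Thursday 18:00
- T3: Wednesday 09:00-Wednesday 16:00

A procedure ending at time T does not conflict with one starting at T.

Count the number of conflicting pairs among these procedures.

Sorted by start: T2, T1, T3, T6, T4, T5, T7, T8.
T1 starts after T2 ends; T2 is clear from here.
T3 starts after T1 ends; T1 is clear from here.
T6 starts before T3 ends → T3 and T6 overlap.
T4 starts before T3 ends → T3 and T4 overlap.
T5 starts before T3 ends → T3 and T5 overlap.
T7 starts after T3 ends; T3 is clear from here.
T4 starts before T6 ends → T6 and T4 overlap.
T5 starts exactly when T6 ends (back-to-back, no overlap); T6 is clear from here.
T5 starts before T4 ends → T4 and T5 overlap.
T7 starts after T4 ends; T4 is clear from here.
T7 starts before T5 ends → T5 and T7 overlap.
T8 starts after T5 ends.
T8 starts after T7 ends.
Overlapping pairs: T3 & T4, T3 & T5, T3 & T6, T4 & T5, T4 & T6, T5 & T7 — 6 in total.

6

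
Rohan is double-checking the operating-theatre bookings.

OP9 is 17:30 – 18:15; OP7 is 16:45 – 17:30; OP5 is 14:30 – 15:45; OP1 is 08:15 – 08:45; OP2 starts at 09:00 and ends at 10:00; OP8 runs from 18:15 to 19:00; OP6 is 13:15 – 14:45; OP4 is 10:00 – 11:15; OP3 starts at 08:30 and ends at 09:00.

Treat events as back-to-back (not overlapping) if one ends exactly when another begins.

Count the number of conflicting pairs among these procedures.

Check each pair: they overlap iff neither finishes before the other starts.
Sorted by start: OP1, OP3, OP2, OP4, OP6, OP5, OP7, OP9, OP8.
OP3 starts before OP1 ends → OP1 and OP3 overlap.
OP2 starts after OP1 ends, so OP1 has no further overlaps.
OP2 starts exactly when OP3 ends (back-to-back, no overlap), so OP3 has no further overlaps.
OP4 starts exactly when OP2 ends (back-to-back, no overlap), so OP2 has no further overlaps.
OP6 starts after OP4 ends, so OP4 has no further overlaps.
OP5 starts before OP6 ends → OP6 and OP5 overlap.
OP7 starts after OP6 ends, so OP6 has no further overlaps.
OP7 starts after OP5 ends, so OP5 has no further overlaps.
OP9 starts exactly when OP7 ends (back-to-back, no overlap), so OP7 has no further overlaps.
OP8 starts exactly when OP9 ends (back-to-back, no overlap).
Overlapping pairs: OP1 & OP3, OP5 & OP6 — 2 in total.

2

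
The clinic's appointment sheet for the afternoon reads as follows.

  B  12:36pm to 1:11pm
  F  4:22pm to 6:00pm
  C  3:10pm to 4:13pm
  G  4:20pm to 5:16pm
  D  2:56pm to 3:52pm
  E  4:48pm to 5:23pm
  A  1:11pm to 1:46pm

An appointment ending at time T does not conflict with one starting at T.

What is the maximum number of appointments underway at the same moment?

Walk through starts and ends in time order (an end at T is processed before a start at T):
12:36pm start B → 1
1:11pm end B → 0
1:11pm start A → 1
1:46pm end A → 0
2:56pm start D → 1
3:10pm start C → 2
3:52pm end D → 1
4:13pm end C → 0
4:20pm start G → 1
4:22pm start F → 2
4:48pm start E → 3
5:16pm end G → 2
5:23pm end E → 1
6:00pm end F → 0
Peak is 3, at 4:48pm (E, F, G).

3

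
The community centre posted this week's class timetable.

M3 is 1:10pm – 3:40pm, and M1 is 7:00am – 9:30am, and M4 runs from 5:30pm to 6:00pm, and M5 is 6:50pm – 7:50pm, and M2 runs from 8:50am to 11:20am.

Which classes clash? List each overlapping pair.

M1 & M2

Sorted by start: M1, M2, M3, M4, M5.
M2 starts before M1 ends → M1 and M2 overlap.
M3 starts after M1 ends, so M1 has no further overlaps.
M3 starts after M2 ends, so M2 has no further overlaps.
M4 starts after M3 ends, so M3 has no further overlaps.
M5 starts after M4 ends.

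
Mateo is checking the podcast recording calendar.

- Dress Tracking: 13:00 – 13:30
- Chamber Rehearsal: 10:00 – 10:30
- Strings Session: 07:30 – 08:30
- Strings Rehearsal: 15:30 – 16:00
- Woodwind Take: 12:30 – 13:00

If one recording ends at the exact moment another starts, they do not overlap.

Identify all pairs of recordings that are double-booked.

Sorted by start: Strings Session, Chamber Rehearsal, Woodwind Take, Dress Tracking, Strings Rehearsal.
Chamber Rehearsal starts after Strings Session ends; Strings Session is clear from here.
Woodwind Take starts after Chamber Rehearsal ends; Chamber Rehearsal is clear from here.
Dress Tracking starts exactly when Woodwind Take ends (back-to-back, no overlap); Woodwind Take is clear from here.
Strings Rehearsal starts after Dress Tracking ends.

no conflicts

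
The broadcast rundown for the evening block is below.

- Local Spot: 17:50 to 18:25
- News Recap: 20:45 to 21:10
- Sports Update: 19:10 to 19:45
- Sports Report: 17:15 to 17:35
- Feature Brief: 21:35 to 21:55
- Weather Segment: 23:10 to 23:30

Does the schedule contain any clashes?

No

Sorted by start: Sports Report, Local Spot, Sports Update, News Recap, Feature Brief, Weather Segment.
Local Spot starts after Sports Report ends — done with Sports Report.
Sports Update starts after Local Spot ends — done with Local Spot.
News Recap starts after Sports Update ends — done with Sports Update.
Feature Brief starts after News Recap ends — done with News Recap.
Weather Segment starts after Feature Brief ends.
Every pair is clear; the schedule has no overlaps.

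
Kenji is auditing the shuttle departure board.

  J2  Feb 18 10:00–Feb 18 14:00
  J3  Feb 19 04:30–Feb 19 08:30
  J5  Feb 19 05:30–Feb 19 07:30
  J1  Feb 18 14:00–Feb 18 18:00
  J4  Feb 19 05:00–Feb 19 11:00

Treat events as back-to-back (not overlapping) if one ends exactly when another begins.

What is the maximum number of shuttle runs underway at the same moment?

Sweep the timeline, counting +1 at each start and −1 at each end (ends before starts at a tie):
Feb 18 10:00 start J2 → 1
Feb 18 14:00 end J2 → 0
Feb 18 14:00 start J1 → 1
Feb 18 18:00 end J1 → 0
Feb 19 04:30 start J3 → 1
Feb 19 05:00 start J4 → 2
Feb 19 05:30 start J5 → 3
Feb 19 07:30 end J5 → 2
Feb 19 08:30 end J3 → 1
Feb 19 11:00 end J4 → 0
Peak is 3, at Feb 19 05:30 (J3, J4, J5).

3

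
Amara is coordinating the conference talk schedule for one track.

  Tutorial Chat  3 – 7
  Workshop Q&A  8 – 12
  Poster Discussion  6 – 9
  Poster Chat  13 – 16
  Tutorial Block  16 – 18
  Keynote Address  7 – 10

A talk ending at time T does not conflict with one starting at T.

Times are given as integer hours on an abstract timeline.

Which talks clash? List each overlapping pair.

Sorted by start: Tutorial Chat, Poster Discussion, Keynote Address, Workshop Q&A, Poster Chat, Tutorial Block.
Poster Discussion starts before Tutorial Chat ends → Tutorial Chat and Poster Discussion overlap.
Keynote Address starts exactly when Tutorial Chat ends (back-to-back, no overlap) — done with Tutorial Chat.
Keynote Address starts before Poster Discussion ends → Poster Discussion and Keynote Address overlap.
Workshop Q&A starts before Poster Discussion ends → Poster Discussion and Workshop Q&A overlap.
Poster Chat starts after Poster Discussion ends — done with Poster Discussion.
Workshop Q&A starts before Keynote Address ends → Keynote Address and Workshop Q&A overlap.
Poster Chat starts after Keynote Address ends — done with Keynote Address.
Poster Chat starts after Workshop Q&A ends — done with Workshop Q&A.
Tutorial Block starts exactly when Poster Chat ends (back-to-back, no overlap).

Keynote Address & Poster Discussion, Keynote Address & Workshop Q&A, Poster Discussion & Tutorial Chat, Poster Discussion & Workshop Q&A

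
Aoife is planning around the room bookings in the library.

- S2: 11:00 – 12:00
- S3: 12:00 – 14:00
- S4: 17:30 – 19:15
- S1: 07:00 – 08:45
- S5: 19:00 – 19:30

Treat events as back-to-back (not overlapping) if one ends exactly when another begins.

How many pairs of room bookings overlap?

1

Sorted by start: S1, S2, S3, S4, S5.
S2 starts after S1 ends, so nothing later overlaps S1 either.
S3 starts exactly when S2 ends (back-to-back, no overlap), so nothing later overlaps S2 either.
S4 starts after S3 ends, so nothing later overlaps S3 either.
S5 starts before S4 ends → S4 and S5 overlap.
Overlapping pairs: S4 & S5 — 1 in total.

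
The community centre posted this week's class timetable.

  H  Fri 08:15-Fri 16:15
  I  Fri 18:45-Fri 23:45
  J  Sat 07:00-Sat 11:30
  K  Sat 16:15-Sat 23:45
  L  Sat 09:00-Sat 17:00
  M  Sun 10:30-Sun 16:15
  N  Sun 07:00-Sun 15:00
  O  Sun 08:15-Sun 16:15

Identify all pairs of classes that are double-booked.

Sorted by start: H, I, J, L, K, N, O, M.
I starts after H ends — done with H.
J starts after I ends — done with I.
L starts before J ends → J and L overlap.
K starts after J ends — done with J.
K starts before L ends → L and K overlap.
N starts after L ends — done with L.
N starts after K ends — done with K.
O starts before N ends → N and O overlap.
M starts before N ends → N and M overlap.
M starts before O ends → O and M overlap.

J & L, K & L, M & N, M & O, N & O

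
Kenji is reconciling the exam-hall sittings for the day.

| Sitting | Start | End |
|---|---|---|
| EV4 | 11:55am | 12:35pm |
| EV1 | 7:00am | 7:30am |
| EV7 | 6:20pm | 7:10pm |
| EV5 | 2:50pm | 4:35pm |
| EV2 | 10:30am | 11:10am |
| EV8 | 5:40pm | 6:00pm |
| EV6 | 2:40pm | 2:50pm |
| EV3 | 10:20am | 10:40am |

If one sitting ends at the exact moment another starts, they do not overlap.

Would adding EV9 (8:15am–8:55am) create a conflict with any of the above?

EV1: ends 7:30am at or before EV9 starts 8:15am → clear.
EV3: starts 10:20am at or after EV9 ends 8:55am → clear.
EV2: starts 10:30am at or after EV9 ends 8:55am → clear.
EV4: starts 11:55am at or after EV9 ends 8:55am → clear.
EV6: starts 2:40pm at or after EV9 ends 8:55am → clear.
EV5: starts 2:50pm at or after EV9 ends 8:55am → clear.
EV8: starts 5:40pm at or after EV9 ends 8:55am → clear.
EV7: starts 6:20pm at or after EV9 ends 8:55am → clear.

No — it doesn't clash with anything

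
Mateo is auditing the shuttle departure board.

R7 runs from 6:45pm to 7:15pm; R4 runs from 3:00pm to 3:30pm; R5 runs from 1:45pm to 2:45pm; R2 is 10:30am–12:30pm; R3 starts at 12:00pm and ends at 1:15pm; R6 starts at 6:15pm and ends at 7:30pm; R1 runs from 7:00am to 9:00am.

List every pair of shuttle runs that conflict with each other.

R2 & R3, R6 & R7

Sorted by start: R1, R2, R3, R5, R4, R6, R7.
R2 starts after R1 ends — done with R1.
R3 starts before R2 ends → R2 and R3 overlap.
R5 starts after R2 ends — done with R2.
R5 starts after R3 ends — done with R3.
R4 starts after R5 ends — done with R5.
R6 starts after R4 ends — done with R4.
R7 starts before R6 ends → R6 and R7 overlap.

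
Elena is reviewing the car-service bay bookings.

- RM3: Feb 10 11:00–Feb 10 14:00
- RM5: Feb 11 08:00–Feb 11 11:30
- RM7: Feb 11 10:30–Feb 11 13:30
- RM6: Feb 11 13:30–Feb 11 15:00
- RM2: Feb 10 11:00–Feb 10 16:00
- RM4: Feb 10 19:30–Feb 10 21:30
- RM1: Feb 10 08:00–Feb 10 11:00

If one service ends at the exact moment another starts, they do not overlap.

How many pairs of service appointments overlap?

2

Sorted by start: RM1, RM2, RM3, RM4, RM5, RM7, RM6.
RM2 starts exactly when RM1 ends (back-to-back, no overlap), so RM1 has no further overlaps.
RM3 starts before RM2 ends → RM2 and RM3 overlap.
RM4 starts after RM2 ends, so RM2 has no further overlaps.
RM4 starts after RM3 ends, so RM3 has no further overlaps.
RM5 starts after RM4 ends, so RM4 has no further overlaps.
RM7 starts before RM5 ends → RM5 and RM7 overlap.
RM6 starts after RM5 ends.
RM6 starts exactly when RM7 ends (back-to-back, no overlap).
Overlapping pairs: RM2 & RM3, RM5 & RM7 — 2 in total.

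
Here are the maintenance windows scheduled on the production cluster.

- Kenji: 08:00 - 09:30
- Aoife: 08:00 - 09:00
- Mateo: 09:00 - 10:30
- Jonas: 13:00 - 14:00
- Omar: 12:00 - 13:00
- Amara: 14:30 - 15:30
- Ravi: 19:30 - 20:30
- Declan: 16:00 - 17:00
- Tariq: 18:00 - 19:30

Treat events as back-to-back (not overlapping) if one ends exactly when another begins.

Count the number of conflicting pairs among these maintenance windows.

Sorted by start: Kenji, Aoife, Mateo, Omar, Jonas, Amara, Declan, Tariq, Ravi.
Aoife starts before Kenji ends → Kenji and Aoife overlap.
Mateo starts before Kenji ends → Kenji and Mateo overlap.
Omar starts after Kenji ends — done with Kenji.
Mateo starts exactly when Aoife ends (back-to-back, no overlap) — done with Aoife.
Omar starts after Mateo ends — done with Mateo.
Jonas starts exactly when Omar ends (back-to-back, no overlap) — done with Omar.
Amara starts after Jonas ends — done with Jonas.
Declan starts after Amara ends — done with Amara.
Tariq starts after Declan ends — done with Declan.
Ravi starts exactly when Tariq ends (back-to-back, no overlap).
Overlapping pairs: Aoife & Kenji, Kenji & Mateo — 2 in total.

2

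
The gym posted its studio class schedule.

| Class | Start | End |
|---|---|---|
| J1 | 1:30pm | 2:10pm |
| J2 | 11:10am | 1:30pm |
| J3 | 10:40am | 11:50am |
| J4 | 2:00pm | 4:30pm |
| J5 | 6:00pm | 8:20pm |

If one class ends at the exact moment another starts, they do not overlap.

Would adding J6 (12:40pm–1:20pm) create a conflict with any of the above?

Yes — it overlaps J2

J3: ends 11:50am at or before J6 starts 12:40pm → clear.
J2: starts 11:10am before J6 ends 1:20pm, and ends 1:30pm after J6 starts 12:40pm → overlap.
J1: starts 1:30pm at or after J6 ends 1:20pm → clear.
J4: starts 2:00pm at or after J6 ends 1:20pm → clear.
J5: starts 6:00pm at or after J6 ends 1:20pm → clear.
J6 overlaps J2.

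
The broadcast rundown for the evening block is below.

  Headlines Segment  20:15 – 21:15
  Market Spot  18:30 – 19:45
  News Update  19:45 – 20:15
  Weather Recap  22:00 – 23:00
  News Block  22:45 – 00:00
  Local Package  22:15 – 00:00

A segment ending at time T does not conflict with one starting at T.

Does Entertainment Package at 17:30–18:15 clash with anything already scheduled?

No — it doesn't clash with anything

Market Spot: starts 18:30 at or after Entertainment Package ends 18:15 → clear.
News Update: starts 19:45 at or after Entertainment Package ends 18:15 → clear.
Headlines Segment: starts 20:15 at or after Entertainment Package ends 18:15 → clear.
Weather Recap: starts 22:00 at or after Entertainment Package ends 18:15 → clear.
Local Package: starts 22:15 at or after Entertainment Package ends 18:15 → clear.
News Block: starts 22:45 at or after Entertainment Package ends 18:15 → clear.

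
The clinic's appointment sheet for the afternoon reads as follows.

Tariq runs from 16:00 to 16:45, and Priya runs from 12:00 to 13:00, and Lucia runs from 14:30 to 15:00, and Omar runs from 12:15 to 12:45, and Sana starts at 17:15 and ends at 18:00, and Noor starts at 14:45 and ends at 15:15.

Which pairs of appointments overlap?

Lucia & Noor, Omar & Priya

Sorted by start: Priya, Omar, Lucia, Noor, Tariq, Sana.
Omar starts before Priya ends → Priya and Omar overlap.
Lucia starts after Priya ends — done with Priya.
Lucia starts after Omar ends — done with Omar.
Noor starts before Lucia ends → Lucia and Noor overlap.
Tariq starts after Lucia ends — done with Lucia.
Tariq starts after Noor ends — done with Noor.
Sana starts after Tariq ends.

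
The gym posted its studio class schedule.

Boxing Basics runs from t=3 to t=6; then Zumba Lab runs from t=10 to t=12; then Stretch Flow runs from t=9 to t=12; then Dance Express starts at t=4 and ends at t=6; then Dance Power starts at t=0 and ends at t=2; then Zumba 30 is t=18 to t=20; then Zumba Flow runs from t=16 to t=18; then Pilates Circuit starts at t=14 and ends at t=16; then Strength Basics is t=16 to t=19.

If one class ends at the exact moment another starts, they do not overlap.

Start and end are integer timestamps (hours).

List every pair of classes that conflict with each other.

Sorted by start: Dance Power, Boxing Basics, Dance Express, Stretch Flow, Zumba Lab, Pilates Circuit, Strength Basics, Zumba Flow, Zumba 30.
Boxing Basics starts after Dance Power ends — done with Dance Power.
Dance Express starts before Boxing Basics ends → Boxing Basics and Dance Express overlap.
Stretch Flow starts after Boxing Basics ends — done with Boxing Basics.
Stretch Flow starts after Dance Express ends — done with Dance Express.
Zumba Lab starts before Stretch Flow ends → Stretch Flow and Zumba Lab overlap.
Pilates Circuit starts after Stretch Flow ends — done with Stretch Flow.
Pilates Circuit starts after Zumba Lab ends — done with Zumba Lab.
Strength Basics starts exactly when Pilates Circuit ends (back-to-back, no overlap) — done with Pilates Circuit.
Zumba Flow starts before Strength Basics ends → Strength Basics and Zumba Flow overlap.
Zumba 30 starts before Strength Basics ends → Strength Basics and Zumba 30 overlap.
Zumba 30 starts exactly when Zumba Flow ends (back-to-back, no overlap).

Boxing Basics & Dance Express, Strength Basics & Zumba 30, Strength Basics & Zumba Flow, Stretch Flow & Zumba Lab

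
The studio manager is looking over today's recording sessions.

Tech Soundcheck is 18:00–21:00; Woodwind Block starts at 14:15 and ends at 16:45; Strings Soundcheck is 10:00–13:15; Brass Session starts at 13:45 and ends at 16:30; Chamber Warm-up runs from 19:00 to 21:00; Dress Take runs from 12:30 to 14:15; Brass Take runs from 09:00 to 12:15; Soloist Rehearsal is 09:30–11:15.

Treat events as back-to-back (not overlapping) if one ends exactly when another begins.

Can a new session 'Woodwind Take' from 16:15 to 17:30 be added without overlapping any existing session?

No — it overlaps Brass Session, Woodwind Block

Brass Take: ends 12:15 at or before Woodwind Take starts 16:15 → clear.
Soloist Rehearsal: ends 11:15 at or before Woodwind Take starts 16:15 → clear.
Strings Soundcheck: ends 13:15 at or before Woodwind Take starts 16:15 → clear.
Dress Take: ends 14:15 at or before Woodwind Take starts 16:15 → clear.
Brass Session: starts 13:45 before Woodwind Take ends 17:30, and ends 16:30 after Woodwind Take starts 16:15 → overlap.
Woodwind Block: starts 14:15 before Woodwind Take ends 17:30, and ends 16:45 after Woodwind Take starts 16:15 → overlap.
Tech Soundcheck: starts 18:00 at or after Woodwind Take ends 17:30 → clear.
Chamber Warm-up: starts 19:00 at or after Woodwind Take ends 17:30 → clear.
Woodwind Take overlaps Brass Session, Woodwind Block.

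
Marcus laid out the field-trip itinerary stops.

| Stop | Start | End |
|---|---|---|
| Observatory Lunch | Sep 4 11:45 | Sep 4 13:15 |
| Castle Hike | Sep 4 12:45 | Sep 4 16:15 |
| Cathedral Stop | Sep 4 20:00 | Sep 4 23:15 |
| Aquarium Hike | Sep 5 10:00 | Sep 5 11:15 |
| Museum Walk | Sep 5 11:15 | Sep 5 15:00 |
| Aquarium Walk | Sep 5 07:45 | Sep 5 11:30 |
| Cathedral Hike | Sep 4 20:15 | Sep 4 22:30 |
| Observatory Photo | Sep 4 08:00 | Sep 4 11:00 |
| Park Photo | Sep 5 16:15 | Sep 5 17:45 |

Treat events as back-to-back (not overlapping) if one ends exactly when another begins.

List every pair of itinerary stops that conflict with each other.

Sorted by start: Observatory Photo, Observatory Lunch, Castle Hike, Cathedral Stop, Cathedral Hike, Aquarium Walk, Aquarium Hike, Museum Walk, Park Photo.
Observatory Lunch starts after Observatory Photo ends, so Observatory Photo has no further overlaps.
Castle Hike starts before Observatory Lunch ends → Observatory Lunch and Castle Hike overlap.
Cathedral Stop starts after Observatory Lunch ends, so Observatory Lunch has no further overlaps.
Cathedral Stop starts after Castle Hike ends, so Castle Hike has no further overlaps.
Cathedral Hike starts before Cathedral Stop ends → Cathedral Stop and Cathedral Hike overlap.
Aquarium Walk starts after Cathedral Stop ends, so Cathedral Stop has no further overlaps.
Aquarium Walk starts after Cathedral Hike ends, so Cathedral Hike has no further overlaps.
Aquarium Hike starts before Aquarium Walk ends → Aquarium Walk and Aquarium Hike overlap.
Museum Walk starts before Aquarium Walk ends → Aquarium Walk and Museum Walk overlap.
Park Photo starts after Aquarium Walk ends.
Museum Walk starts exactly when Aquarium Hike ends (back-to-back, no overlap), so Aquarium Hike has no further overlaps.
Park Photo starts after Museum Walk ends.

Aquarium Hike & Aquarium Walk, Aquarium Walk & Museum Walk, Castle Hike & Observatory Lunch, Cathedral Hike & Cathedral Stop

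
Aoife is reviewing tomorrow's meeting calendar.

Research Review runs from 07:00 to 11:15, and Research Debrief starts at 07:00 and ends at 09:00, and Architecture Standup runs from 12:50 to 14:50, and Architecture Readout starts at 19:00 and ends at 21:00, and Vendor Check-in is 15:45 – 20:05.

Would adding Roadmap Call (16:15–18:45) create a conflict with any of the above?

Research Review: ends 11:15 at or before Roadmap Call starts 16:15 → clear.
Research Debrief: ends 09:00 at or before Roadmap Call starts 16:15 → clear.
Architecture Standup: ends 14:50 at or before Roadmap Call starts 16:15 → clear.
Vendor Check-in: starts 15:45 before Roadmap Call ends 18:45, and ends 20:05 after Roadmap Call starts 16:15 → overlap.
Architecture Readout: starts 19:00 at or after Roadmap Call ends 18:45 → clear.
Roadmap Call overlaps Vendor Check-in.

Yes — it overlaps Vendor Check-in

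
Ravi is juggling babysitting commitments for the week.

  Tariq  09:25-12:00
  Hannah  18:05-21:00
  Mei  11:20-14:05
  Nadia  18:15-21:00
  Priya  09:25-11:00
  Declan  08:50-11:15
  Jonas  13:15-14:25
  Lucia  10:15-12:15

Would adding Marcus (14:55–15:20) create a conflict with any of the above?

Declan: ends 11:15 at or before Marcus starts 14:55 → clear.
Priya: ends 11:00 at or before Marcus starts 14:55 → clear.
Tariq: ends 12:00 at or before Marcus starts 14:55 → clear.
Lucia: ends 12:15 at or before Marcus starts 14:55 → clear.
Mei: ends 14:05 at or before Marcus starts 14:55 → clear.
Jonas: ends 14:25 at or before Marcus starts 14:55 → clear.
Hannah: starts 18:05 at or after Marcus ends 15:20 → clear.
Nadia: starts 18:15 at or after Marcus ends 15:20 → clear.

No — it doesn't clash with anything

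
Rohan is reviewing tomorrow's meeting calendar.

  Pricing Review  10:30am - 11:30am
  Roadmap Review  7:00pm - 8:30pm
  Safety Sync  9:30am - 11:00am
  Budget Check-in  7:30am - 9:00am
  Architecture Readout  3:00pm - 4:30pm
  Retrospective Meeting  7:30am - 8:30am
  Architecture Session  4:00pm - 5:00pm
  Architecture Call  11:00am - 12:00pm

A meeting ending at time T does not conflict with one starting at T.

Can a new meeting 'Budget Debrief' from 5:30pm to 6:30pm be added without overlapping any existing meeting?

Yes — the slot is free

Retrospective Meeting: ends 8:30am at or before Budget Debrief starts 5:30pm → clear.
Budget Check-in: ends 9:00am at or before Budget Debrief starts 5:30pm → clear.
Safety Sync: ends 11:00am at or before Budget Debrief starts 5:30pm → clear.
Pricing Review: ends 11:30am at or before Budget Debrief starts 5:30pm → clear.
Architecture Call: ends 12:00pm at or before Budget Debrief starts 5:30pm → clear.
Architecture Readout: ends 4:30pm at or before Budget Debrief starts 5:30pm → clear.
Architecture Session: ends 5:00pm at or before Budget Debrief starts 5:30pm → clear.
Roadmap Review: starts 7:00pm at or after Budget Debrief ends 6:30pm → clear.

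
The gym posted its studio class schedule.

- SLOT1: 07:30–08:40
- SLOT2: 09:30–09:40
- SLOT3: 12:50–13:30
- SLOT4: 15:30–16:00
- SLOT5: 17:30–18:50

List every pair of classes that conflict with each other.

no overlapping pairs

Sorted by start: SLOT1, SLOT2, SLOT3, SLOT4, SLOT5.
SLOT2 starts after SLOT1 ends; SLOT1 is clear from here.
SLOT3 starts after SLOT2 ends; SLOT2 is clear from here.
SLOT4 starts after SLOT3 ends; SLOT3 is clear from here.
SLOT5 starts after SLOT4 ends.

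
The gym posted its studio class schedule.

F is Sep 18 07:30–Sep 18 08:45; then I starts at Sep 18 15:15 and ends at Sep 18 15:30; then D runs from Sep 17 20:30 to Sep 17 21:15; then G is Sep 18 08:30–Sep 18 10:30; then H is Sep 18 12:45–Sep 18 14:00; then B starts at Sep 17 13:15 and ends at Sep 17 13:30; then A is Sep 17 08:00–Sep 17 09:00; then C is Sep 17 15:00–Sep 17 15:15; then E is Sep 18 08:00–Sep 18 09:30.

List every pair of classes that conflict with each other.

E & F, E & G, F & G

Sorted by start: A, B, C, D, F, E, G, H, I.
B starts after A ends; A is clear from here.
C starts after B ends; B is clear from here.
D starts after C ends; C is clear from here.
F starts after D ends; D is clear from here.
E starts before F ends → F and E overlap.
G starts before F ends → F and G overlap.
H starts after F ends; F is clear from here.
G starts before E ends → E and G overlap.
H starts after E ends; E is clear from here.
H starts after G ends; G is clear from here.
I starts after H ends.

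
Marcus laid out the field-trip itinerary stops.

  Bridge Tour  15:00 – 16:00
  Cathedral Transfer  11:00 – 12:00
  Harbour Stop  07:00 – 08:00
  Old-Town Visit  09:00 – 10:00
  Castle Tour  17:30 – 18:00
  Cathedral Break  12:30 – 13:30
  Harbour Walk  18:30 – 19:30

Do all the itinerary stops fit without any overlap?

Yes

Sorted by start: Harbour Stop, Old-Town Visit, Cathedral Transfer, Cathedral Break, Bridge Tour, Castle Tour, Harbour Walk.
Old-Town Visit starts after Harbour Stop ends — done with Harbour Stop.
Cathedral Transfer starts after Old-Town Visit ends — done with Old-Town Visit.
Cathedral Break starts after Cathedral Transfer ends — done with Cathedral Transfer.
Bridge Tour starts after Cathedral Break ends — done with Cathedral Break.
Castle Tour starts after Bridge Tour ends — done with Bridge Tour.
Harbour Walk starts after Castle Tour ends.
Every pair is clear; the schedule has no overlaps.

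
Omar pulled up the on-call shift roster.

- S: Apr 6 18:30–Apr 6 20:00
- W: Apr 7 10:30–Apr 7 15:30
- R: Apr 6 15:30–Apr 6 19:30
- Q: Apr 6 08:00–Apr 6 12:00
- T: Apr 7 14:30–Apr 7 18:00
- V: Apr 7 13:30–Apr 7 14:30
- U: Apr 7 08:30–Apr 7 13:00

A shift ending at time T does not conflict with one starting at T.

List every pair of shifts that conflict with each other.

Check each pair: they overlap iff neither finishes before the other starts.
Sorted by start: Q, R, S, U, W, V, T.
R starts after Q ends, so Q has no further overlaps.
S starts before R ends → R and S overlap.
U starts after R ends, so R has no further overlaps.
U starts after S ends, so S has no further overlaps.
W starts before U ends → U and W overlap.
V starts after U ends, so U has no further overlaps.
V starts before W ends → W and V overlap.
T starts before W ends → W and T overlap.
T starts exactly when V ends (back-to-back, no overlap).

R & S, T & W, U & W, V & W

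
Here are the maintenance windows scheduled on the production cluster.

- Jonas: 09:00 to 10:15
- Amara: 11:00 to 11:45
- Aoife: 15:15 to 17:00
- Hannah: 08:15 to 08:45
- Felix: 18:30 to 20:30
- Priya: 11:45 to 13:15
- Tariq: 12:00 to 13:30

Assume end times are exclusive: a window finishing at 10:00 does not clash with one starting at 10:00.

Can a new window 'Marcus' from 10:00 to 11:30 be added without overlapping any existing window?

No — it overlaps Amara, Jonas

Hannah: ends 08:45 at or before Marcus starts 10:00 → clear.
Jonas: starts 09:00 before Marcus ends 11:30, and ends 10:15 after Marcus starts 10:00 → overlap.
Amara: starts 11:00 before Marcus ends 11:30, and ends 11:45 after Marcus starts 10:00 → overlap.
Priya: starts 11:45 at or after Marcus ends 11:30 → clear.
Tariq: starts 12:00 at or after Marcus ends 11:30 → clear.
Aoife: starts 15:15 at or after Marcus ends 11:30 → clear.
Felix: starts 18:30 at or after Marcus ends 11:30 → clear.
Marcus overlaps Jonas, Amara.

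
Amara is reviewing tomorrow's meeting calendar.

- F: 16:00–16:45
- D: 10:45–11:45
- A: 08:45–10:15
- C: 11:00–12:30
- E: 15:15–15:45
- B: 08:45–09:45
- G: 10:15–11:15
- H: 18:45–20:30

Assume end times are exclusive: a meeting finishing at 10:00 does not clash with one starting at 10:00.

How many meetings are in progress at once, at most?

Walk through starts and ends in time order (an end at T is processed before a start at T):
08:45 start A → 1
08:45 start B → 2
09:45 end B → 1
10:15 end A → 0
10:15 start G → 1
10:45 start D → 2
11:00 start C → 3
11:15 end G → 2
11:45 end D → 1
12:30 end C → 0
15:15 start E → 1
15:45 end E → 0
16:00 start F → 1
16:45 end F → 0
18:45 start H → 1
20:30 end H → 0
Peak is 3, at 11:00 (C, D, G).

3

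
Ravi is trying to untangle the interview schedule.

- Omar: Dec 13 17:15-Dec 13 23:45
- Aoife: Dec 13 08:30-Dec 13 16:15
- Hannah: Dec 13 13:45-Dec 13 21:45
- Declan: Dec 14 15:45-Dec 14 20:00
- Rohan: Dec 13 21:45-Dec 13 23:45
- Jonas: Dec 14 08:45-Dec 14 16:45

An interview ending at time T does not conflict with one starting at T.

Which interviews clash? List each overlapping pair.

Sorted by start: Aoife, Hannah, Omar, Rohan, Jonas, Declan.
Hannah starts before Aoife ends → Aoife and Hannah overlap.
Omar starts after Aoife ends, so Aoife has no further overlaps.
Omar starts before Hannah ends → Hannah and Omar overlap.
Rohan starts exactly when Hannah ends (back-to-back, no overlap), so Hannah has no further overlaps.
Rohan starts before Omar ends → Omar and Rohan overlap.
Jonas starts after Omar ends, so Omar has no further overlaps.
Jonas starts after Rohan ends, so Rohan has no further overlaps.
Declan starts before Jonas ends → Jonas and Declan overlap.

Aoife & Hannah, Declan & Jonas, Hannah & Omar, Omar & Rohan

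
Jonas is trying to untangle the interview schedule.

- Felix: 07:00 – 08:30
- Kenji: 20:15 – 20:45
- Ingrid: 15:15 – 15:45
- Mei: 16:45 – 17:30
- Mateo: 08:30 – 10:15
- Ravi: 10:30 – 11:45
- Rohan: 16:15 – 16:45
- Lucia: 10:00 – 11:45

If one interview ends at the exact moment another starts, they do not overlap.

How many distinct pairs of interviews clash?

Sorted by start: Felix, Mateo, Lucia, Ravi, Ingrid, Rohan, Mei, Kenji.
Mateo starts exactly when Felix ends (back-to-back, no overlap); Felix is clear from here.
Lucia starts before Mateo ends → Mateo and Lucia overlap.
Ravi starts after Mateo ends; Mateo is clear from here.
Ravi starts before Lucia ends → Lucia and Ravi overlap.
Ingrid starts after Lucia ends; Lucia is clear from here.
Ingrid starts after Ravi ends; Ravi is clear from here.
Rohan starts after Ingrid ends; Ingrid is clear from here.
Mei starts exactly when Rohan ends (back-to-back, no overlap); Rohan is clear from here.
Kenji starts after Mei ends.
Overlapping pairs: Lucia & Mateo, Lucia & Ravi — 2 in total.

2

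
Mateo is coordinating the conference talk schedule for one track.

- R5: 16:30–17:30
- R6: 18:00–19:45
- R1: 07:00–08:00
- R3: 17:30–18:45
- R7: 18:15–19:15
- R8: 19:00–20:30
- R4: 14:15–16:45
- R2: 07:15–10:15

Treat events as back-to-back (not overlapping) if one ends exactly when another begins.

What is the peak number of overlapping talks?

3

Sort all start/end points and keep a running count:
07:00 start R1 → 1
07:15 start R2 → 2
08:00 end R1 → 1
10:15 end R2 → 0
14:15 start R4 → 1
16:30 start R5 → 2
16:45 end R4 → 1
17:30 end R5 → 0
17:30 start R3 → 1
18:00 start R6 → 2
18:15 start R7 → 3
18:45 end R3 → 2
19:00 start R8 → 3
19:15 end R7 → 2
19:45 end R6 → 1
20:30 end R8 → 0
Peak is 3, at 18:15 (R3, R6, R7).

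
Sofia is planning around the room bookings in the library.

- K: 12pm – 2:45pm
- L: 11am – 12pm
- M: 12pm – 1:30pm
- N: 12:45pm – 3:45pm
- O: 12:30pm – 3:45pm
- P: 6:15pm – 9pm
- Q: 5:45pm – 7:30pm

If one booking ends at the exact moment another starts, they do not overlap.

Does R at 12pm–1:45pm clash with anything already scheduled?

Yes — it overlaps K, M, N, O

L: ends 12pm at or before R starts 12pm → clear.
K: starts 12pm before R ends 1:45pm, and ends 2:45pm after R starts 12pm → overlap.
M: starts 12pm before R ends 1:45pm, and ends 1:30pm after R starts 12pm → overlap.
O: starts 12:30pm before R ends 1:45pm, and ends 3:45pm after R starts 12pm → overlap.
N: starts 12:45pm before R ends 1:45pm, and ends 3:45pm after R starts 12pm → overlap.
Q: starts 5:45pm at or after R ends 1:45pm → clear.
P: starts 6:15pm at or after R ends 1:45pm → clear.
R overlaps K, M, N, O.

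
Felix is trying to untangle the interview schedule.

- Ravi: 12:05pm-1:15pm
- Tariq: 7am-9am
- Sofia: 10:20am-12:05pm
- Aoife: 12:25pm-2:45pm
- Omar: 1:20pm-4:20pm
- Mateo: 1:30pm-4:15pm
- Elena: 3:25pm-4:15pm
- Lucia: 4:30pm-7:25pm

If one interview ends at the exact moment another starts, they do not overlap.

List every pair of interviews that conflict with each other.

Check each pair: they overlap iff neither finishes before the other starts.
Sorted by start: Tariq, Sofia, Ravi, Aoife, Omar, Mateo, Elena, Lucia.
Sofia starts after Tariq ends, so nothing later overlaps Tariq either.
Ravi starts exactly when Sofia ends (back-to-back, no overlap), so nothing later overlaps Sofia either.
Aoife starts before Ravi ends → Ravi and Aoife overlap.
Omar starts after Ravi ends, so nothing later overlaps Ravi either.
Omar starts before Aoife ends → Aoife and Omar overlap.
Mateo starts before Aoife ends → Aoife and Mateo overlap.
Elena starts after Aoife ends, so nothing later overlaps Aoife either.
Mateo starts before Omar ends → Omar and Mateo overlap.
Elena starts before Omar ends → Omar and Elena overlap.
Lucia starts after Omar ends.
Elena starts before Mateo ends → Mateo and Elena overlap.
Lucia starts after Mateo ends.
Lucia starts after Elena ends.

Aoife & Mateo, Aoife & Omar, Aoife & Ravi, Elena & Mateo, Elena & Omar, Mateo & Omar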